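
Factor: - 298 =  - 2^1 * 149^1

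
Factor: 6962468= 2^2*23^1 * 75679^1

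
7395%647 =278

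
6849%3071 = 707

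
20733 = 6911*3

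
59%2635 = 59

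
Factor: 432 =2^4*3^3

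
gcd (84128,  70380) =4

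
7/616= 1/88=0.01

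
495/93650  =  99/18730 = 0.01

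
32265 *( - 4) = - 129060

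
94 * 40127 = 3771938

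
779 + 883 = 1662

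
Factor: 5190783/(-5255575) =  - 399291/404275= - 3^1*5^ (  -  2) *103^( -1)*157^(-1)*133097^1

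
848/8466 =424/4233 = 0.10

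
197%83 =31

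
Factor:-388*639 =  - 2^2*3^2*71^1*97^1 = - 247932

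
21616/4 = 5404 = 5404.00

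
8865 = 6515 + 2350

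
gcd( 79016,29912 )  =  8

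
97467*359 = 34990653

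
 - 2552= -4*638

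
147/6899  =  147/6899=0.02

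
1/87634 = 1/87634 = 0.00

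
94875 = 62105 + 32770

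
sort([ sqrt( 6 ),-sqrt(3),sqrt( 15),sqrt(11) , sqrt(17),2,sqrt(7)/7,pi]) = [ - sqrt( 3 ),  sqrt(7) /7, 2,sqrt( 6 ),pi , sqrt(11),sqrt(15) , sqrt( 17) ]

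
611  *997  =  609167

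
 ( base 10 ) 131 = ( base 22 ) 5L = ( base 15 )8b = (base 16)83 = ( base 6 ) 335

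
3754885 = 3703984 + 50901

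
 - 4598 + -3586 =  - 8184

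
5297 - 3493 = 1804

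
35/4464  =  35/4464 = 0.01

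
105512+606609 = 712121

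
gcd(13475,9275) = 175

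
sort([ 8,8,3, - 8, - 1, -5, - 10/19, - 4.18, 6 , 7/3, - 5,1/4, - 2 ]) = [ - 8,  -  5, -5, - 4.18, - 2, - 1,  -  10/19, 1/4,7/3,  3,6,8,8]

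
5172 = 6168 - 996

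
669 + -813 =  - 144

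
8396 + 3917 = 12313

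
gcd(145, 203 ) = 29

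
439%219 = 1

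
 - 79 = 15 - 94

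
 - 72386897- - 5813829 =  - 66573068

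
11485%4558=2369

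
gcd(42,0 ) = 42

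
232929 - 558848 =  - 325919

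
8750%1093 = 6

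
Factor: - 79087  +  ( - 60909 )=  - 139996 = - 2^2 * 31^1*1129^1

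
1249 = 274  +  975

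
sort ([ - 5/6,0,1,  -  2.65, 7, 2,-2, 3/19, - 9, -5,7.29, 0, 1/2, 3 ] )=[ - 9,  -  5,  -  2.65,-2, - 5/6 , 0, 0, 3/19,1/2, 1,2, 3,7, 7.29] 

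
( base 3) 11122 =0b1111101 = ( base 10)125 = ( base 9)148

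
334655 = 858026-523371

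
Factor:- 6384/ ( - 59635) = 2^4 * 3^1*5^(-1)*7^1*19^1*11927^ ( - 1 ) 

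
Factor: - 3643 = -3643^1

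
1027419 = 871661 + 155758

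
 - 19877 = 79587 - 99464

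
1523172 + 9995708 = 11518880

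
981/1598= 981/1598  =  0.61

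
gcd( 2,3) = 1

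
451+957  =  1408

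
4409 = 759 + 3650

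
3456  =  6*576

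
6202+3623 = 9825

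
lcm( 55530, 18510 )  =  55530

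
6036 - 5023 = 1013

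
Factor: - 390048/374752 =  - 51/49 = - 3^1*7^( - 2 )*17^1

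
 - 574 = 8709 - 9283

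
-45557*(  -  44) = 2004508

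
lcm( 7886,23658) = 23658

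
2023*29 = 58667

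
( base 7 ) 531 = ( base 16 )10b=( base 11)223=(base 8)413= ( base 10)267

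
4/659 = 4/659= 0.01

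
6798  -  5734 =1064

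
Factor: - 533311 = - 19^1 *28069^1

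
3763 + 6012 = 9775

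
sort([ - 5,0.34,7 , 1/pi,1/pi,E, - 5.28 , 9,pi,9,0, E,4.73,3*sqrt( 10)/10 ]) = [-5.28,  -  5,0, 1/pi , 1/pi,  0.34, 3*sqrt( 10)/10, E,E, pi, 4.73,7,9,9 ]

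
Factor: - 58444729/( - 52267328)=2^( - 6 ) * 7^1 *19^( - 1)*53^( - 1 )*811^( - 1) * 1087^1*7681^1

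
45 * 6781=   305145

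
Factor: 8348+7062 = 2^1*5^1*23^1*67^1 = 15410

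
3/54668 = 3/54668 = 0.00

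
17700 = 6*2950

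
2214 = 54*41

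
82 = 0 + 82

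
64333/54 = 64333/54 = 1191.35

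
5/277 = 5/277 = 0.02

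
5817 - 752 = 5065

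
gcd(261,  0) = 261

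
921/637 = 921/637 = 1.45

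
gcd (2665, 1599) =533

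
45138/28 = 22569/14 = 1612.07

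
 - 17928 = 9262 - 27190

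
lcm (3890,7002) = 35010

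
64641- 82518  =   - 17877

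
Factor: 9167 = 89^1 * 103^1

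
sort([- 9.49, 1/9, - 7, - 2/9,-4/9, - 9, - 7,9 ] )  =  [- 9.49, - 9, - 7, - 7, - 4/9,-2/9,1/9,9 ] 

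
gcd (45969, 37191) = 231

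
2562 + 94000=96562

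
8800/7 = 1257 + 1/7 =1257.14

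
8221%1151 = 164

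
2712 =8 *339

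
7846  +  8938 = 16784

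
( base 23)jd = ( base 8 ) 702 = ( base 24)II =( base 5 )3300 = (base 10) 450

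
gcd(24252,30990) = 6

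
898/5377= 898/5377 = 0.17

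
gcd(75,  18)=3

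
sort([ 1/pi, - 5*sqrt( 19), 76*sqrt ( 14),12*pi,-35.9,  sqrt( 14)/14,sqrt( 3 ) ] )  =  [ -35.9, - 5*sqrt (19), sqrt(14)/14,1/pi,sqrt( 3),12*pi,  76*sqrt( 14 )] 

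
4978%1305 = 1063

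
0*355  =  0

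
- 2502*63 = -157626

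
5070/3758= 1+656/1879=1.35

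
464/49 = 464/49 = 9.47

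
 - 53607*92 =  - 4931844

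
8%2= 0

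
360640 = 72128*5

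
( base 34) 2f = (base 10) 83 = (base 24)3B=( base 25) 38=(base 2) 1010011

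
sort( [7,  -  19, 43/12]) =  [-19,43/12,7] 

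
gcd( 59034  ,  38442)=6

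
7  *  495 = 3465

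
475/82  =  5 + 65/82 = 5.79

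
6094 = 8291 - 2197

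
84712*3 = 254136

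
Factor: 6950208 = 2^6*3^1*53^1*683^1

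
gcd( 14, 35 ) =7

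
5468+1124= 6592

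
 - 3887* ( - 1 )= 3887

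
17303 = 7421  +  9882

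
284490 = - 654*( - 435 )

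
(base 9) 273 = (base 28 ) 84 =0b11100100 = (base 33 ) 6U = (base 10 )228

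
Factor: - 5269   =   - 11^1 *479^1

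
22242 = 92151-69909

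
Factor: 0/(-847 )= 0^1=0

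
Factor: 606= 2^1 * 3^1*101^1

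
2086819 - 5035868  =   - 2949049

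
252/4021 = 252/4021=   0.06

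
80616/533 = 80616/533=151.25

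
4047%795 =72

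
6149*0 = 0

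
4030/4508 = 2015/2254 = 0.89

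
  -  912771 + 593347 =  - 319424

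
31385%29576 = 1809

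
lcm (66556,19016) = 133112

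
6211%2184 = 1843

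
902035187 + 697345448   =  1599380635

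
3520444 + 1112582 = 4633026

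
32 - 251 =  - 219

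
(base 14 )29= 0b100101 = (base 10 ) 37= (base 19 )1I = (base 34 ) 13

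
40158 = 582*69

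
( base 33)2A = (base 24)34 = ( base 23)37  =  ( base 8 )114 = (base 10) 76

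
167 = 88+79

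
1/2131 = 1/2131 = 0.00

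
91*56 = 5096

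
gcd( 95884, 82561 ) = 1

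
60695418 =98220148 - 37524730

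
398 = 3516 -3118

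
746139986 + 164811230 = 910951216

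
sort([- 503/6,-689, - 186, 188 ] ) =[ - 689, - 186, - 503/6,188]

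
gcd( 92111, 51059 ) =1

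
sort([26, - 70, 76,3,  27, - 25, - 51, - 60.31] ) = [  -  70, - 60.31, -51,  -  25, 3,26, 27,76]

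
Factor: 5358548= 2^2*13^1*103049^1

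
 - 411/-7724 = 411/7724 = 0.05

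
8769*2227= 19528563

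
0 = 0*7353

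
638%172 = 122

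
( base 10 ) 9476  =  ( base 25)f41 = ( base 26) e0c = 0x2504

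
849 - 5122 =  - 4273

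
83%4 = 3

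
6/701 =6/701 = 0.01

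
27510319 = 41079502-13569183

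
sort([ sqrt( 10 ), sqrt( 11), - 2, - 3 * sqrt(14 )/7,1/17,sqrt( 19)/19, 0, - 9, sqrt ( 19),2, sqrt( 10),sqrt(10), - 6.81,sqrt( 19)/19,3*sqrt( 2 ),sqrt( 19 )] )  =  [ - 9  , - 6.81, - 2, - 3 * sqrt ( 14 )/7, 0, 1/17, sqrt( 19) /19, sqrt( 19)/19, 2, sqrt( 10 ),sqrt( 10 ), sqrt( 10) , sqrt(11 ),3*sqrt ( 2), sqrt( 19),sqrt(19)]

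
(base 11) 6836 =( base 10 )8993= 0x2321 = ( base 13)412a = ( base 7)35135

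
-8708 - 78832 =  - 87540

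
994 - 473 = 521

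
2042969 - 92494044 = -90451075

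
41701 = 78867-37166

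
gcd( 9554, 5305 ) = 1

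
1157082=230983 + 926099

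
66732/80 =834+3/20 = 834.15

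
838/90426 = 419/45213 = 0.01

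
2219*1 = 2219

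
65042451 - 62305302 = 2737149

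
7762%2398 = 568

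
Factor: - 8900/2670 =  - 10/3 = -2^1*3^ (- 1 )*5^1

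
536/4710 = 268/2355 = 0.11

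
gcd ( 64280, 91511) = 1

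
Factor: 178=2^1*89^1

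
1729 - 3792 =-2063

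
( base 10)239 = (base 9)285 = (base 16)ef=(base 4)3233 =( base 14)131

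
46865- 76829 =-29964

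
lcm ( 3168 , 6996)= 167904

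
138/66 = 2 + 1/11 = 2.09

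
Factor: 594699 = 3^1*7^1*28319^1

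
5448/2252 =1362/563 = 2.42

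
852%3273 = 852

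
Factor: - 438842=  - 2^1*59^1*3719^1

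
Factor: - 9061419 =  - 3^1*853^1*3541^1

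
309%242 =67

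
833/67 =12 + 29/67 = 12.43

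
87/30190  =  87/30190 = 0.00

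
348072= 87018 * 4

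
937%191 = 173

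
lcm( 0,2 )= 0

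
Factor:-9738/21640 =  - 9/20=-2^( -2) * 3^2*5^( - 1 )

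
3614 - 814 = 2800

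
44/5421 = 44/5421 = 0.01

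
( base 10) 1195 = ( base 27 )1h7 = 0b10010101011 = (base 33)137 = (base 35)y5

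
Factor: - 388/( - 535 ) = 2^2*5^( - 1) *97^1*107^(  -  1 )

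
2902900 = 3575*812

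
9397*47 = 441659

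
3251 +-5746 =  - 2495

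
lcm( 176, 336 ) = 3696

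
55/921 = 55/921 = 0.06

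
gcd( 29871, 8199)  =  9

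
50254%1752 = 1198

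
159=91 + 68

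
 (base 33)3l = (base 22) 5A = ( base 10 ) 120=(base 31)3R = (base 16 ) 78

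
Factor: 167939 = 29^1*5791^1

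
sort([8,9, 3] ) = [3,8 , 9] 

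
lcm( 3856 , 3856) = 3856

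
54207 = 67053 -12846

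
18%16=2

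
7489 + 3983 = 11472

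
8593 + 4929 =13522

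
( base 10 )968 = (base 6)4252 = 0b1111001000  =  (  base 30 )128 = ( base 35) RN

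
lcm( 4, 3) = 12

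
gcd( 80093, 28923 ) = 1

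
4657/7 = 665 + 2/7 = 665.29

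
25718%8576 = 8566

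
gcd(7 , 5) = 1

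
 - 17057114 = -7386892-9670222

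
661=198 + 463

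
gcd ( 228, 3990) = 114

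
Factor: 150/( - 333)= - 2^1* 3^(-1)* 5^2 * 37^( - 1 ) = - 50/111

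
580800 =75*7744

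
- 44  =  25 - 69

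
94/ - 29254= - 1 + 14580/14627=- 0.00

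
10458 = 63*166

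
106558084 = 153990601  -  47432517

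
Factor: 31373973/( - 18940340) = -2^( - 2)*3^6*  5^( - 1)*19^( - 1 )*43037^1*49843^ ( - 1)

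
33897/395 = 33897/395  =  85.82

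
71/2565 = 71/2565= 0.03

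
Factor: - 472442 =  -2^1*53^1*4457^1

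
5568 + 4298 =9866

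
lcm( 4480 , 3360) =13440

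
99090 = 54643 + 44447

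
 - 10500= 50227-60727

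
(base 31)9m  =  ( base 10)301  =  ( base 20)f1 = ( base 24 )cd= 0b100101101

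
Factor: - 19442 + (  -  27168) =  - 46610 = - 2^1*5^1 *59^1*79^1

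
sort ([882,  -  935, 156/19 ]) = [ - 935,156/19,882] 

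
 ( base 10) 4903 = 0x1327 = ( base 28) 673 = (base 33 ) 4GJ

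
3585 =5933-2348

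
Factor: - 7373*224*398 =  - 2^6*7^1*73^1*101^1*199^1 = -657317696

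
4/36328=1/9082  =  0.00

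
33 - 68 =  - 35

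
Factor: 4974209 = 53^1*127^1*739^1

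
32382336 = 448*72282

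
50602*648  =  32790096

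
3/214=3/214 = 0.01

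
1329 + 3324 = 4653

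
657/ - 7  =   - 657/7 =- 93.86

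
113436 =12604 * 9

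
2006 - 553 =1453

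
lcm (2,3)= 6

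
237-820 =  - 583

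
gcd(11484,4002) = 174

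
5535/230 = 24+3/46 = 24.07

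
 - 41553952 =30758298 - 72312250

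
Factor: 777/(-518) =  - 3/2 = -2^(  -  1)* 3^1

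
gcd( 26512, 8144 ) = 16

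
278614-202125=76489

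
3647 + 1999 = 5646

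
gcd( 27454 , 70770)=14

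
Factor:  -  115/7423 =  - 5^1*13^(-1)*23^1*571^( - 1 ) 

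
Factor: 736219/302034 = 2^( - 1 )*3^( - 1)*11^1*17^1*31^1*71^( - 1)*127^1 * 709^( - 1)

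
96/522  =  16/87=0.18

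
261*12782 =3336102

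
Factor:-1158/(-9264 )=2^(-3 ) = 1/8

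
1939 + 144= 2083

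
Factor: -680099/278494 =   -  2^(-1 )* 7^1*17^(  -  1 ) * 8191^(-1)*97157^1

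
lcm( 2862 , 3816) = 11448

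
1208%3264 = 1208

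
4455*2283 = 10170765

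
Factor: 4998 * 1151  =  5752698 = 2^1* 3^1 * 7^2*17^1 *1151^1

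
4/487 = 4/487=0.01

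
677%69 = 56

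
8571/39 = 2857/13 = 219.77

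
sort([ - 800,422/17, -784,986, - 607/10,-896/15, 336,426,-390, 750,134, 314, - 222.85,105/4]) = [ - 800,-784, - 390, - 222.85 , -607/10, - 896/15, 422/17,105/4,134,314 , 336,426, 750,986 ]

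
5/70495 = 1/14099 = 0.00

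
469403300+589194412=1058597712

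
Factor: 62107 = 173^1*359^1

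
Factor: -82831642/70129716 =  - 41415821/35064858 = - 2^(- 1)*3^( - 1 )*1427^1 * 29023^1 * 5844143^( - 1 ) 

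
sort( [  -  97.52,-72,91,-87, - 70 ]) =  [ - 97.52, - 87, - 72, - 70, 91 ] 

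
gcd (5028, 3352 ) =1676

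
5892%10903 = 5892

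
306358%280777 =25581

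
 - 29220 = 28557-57777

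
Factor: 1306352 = 2^4*81647^1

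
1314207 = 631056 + 683151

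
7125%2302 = 219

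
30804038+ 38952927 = 69756965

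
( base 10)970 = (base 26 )1B8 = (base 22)202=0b1111001010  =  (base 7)2554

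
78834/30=13139/5 = 2627.80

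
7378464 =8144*906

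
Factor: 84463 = 84463^1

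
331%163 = 5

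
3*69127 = 207381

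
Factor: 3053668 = 2^2*763417^1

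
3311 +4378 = 7689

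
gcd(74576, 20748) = 4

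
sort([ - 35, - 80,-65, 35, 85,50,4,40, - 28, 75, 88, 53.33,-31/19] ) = [ - 80,-65, - 35, - 28, - 31/19, 4,  35 , 40,  50, 53.33,  75,  85,  88 ] 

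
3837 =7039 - 3202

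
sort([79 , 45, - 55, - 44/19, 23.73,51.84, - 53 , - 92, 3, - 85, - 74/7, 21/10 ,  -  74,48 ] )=[ - 92,  -  85,-74, - 55, - 53,-74/7, - 44/19,  21/10,3,23.73,45, 48,  51.84 , 79]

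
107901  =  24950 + 82951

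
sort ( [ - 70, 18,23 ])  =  [ - 70,18, 23 ]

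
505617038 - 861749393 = -356132355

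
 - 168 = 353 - 521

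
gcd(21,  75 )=3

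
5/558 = 5/558= 0.01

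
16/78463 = 16/78463 = 0.00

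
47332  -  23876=23456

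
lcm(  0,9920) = 0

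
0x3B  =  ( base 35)1O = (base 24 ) 2B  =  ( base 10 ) 59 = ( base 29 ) 21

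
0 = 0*6138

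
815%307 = 201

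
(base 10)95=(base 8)137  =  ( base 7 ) 164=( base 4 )1133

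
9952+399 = 10351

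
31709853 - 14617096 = 17092757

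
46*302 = 13892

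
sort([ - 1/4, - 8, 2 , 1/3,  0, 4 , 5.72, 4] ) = [ - 8, - 1/4, 0 , 1/3, 2, 4,  4,  5.72] 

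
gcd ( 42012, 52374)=6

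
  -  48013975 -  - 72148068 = 24134093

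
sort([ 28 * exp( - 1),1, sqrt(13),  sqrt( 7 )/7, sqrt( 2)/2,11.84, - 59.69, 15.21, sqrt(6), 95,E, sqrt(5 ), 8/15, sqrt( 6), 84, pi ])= [ - 59.69,sqrt ( 7 )/7, 8/15,sqrt (2)/2, 1, sqrt(5), sqrt( 6), sqrt( 6),E,pi, sqrt (13 ), 28 *exp ( - 1 ),11.84,15.21 , 84,95]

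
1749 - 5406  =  -3657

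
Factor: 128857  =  128857^1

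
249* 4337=1079913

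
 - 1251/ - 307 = 1251/307 = 4.07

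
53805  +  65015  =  118820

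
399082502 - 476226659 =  - 77144157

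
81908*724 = 59301392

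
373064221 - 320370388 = 52693833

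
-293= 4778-5071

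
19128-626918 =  - 607790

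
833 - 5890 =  - 5057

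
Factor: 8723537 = 223^1*39119^1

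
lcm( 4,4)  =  4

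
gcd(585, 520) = 65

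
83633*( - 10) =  - 836330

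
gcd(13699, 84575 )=1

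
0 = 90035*0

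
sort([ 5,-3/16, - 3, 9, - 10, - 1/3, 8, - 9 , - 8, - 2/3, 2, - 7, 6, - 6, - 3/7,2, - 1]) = [ - 10, - 9, - 8,-7, - 6, - 3, - 1, - 2/3, - 3/7, - 1/3, - 3/16,2, 2, 5,6,8, 9] 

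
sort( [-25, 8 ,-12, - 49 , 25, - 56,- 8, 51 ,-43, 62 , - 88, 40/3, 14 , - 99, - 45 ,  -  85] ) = [  -  99 ,  -  88 ,-85,-56, - 49 , - 45, - 43 , - 25, - 12, - 8 , 8, 40/3, 14,25,51, 62]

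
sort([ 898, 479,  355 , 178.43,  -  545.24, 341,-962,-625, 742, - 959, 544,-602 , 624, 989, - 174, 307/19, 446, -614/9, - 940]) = [ - 962, - 959, - 940,- 625,-602,-545.24,- 174, - 614/9,307/19, 178.43, 341, 355,446, 479, 544, 624, 742,  898, 989 ]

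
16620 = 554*30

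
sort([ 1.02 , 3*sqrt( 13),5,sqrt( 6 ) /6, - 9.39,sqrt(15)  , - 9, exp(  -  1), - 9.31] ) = [ - 9.39, - 9.31 ,-9,exp(  -  1), sqrt (6)/6,1.02,sqrt( 15 ),5,3*sqrt(13) ] 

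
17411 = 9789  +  7622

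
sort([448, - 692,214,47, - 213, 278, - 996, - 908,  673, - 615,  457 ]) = [-996, - 908 , - 692,- 615 , - 213, 47,214, 278, 448, 457, 673]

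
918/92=9 + 45/46 = 9.98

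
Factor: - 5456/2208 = - 341/138=-2^( - 1) * 3^( - 1 )*11^1*23^( - 1)*31^1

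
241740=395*612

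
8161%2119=1804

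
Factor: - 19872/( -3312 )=6 = 2^1  *  3^1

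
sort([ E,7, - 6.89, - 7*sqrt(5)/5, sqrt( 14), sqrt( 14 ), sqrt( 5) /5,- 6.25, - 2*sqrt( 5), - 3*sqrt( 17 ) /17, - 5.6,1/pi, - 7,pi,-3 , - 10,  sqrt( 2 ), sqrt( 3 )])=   [  -  10, - 7, - 6.89, - 6.25,  -  5.6  , - 2*sqrt( 5),-7*sqrt( 5 ) /5,-3, - 3*sqrt( 17 ) /17, 1/pi,sqrt( 5 )/5 , sqrt( 2 ),sqrt (3 ) , E,pi, sqrt( 14),sqrt( 14), 7 ]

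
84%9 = 3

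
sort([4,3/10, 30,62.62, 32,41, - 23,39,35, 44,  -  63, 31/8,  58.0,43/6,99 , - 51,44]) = [  -  63, - 51, - 23,3/10,  31/8,4,43/6,30 , 32,35,39,41, 44, 44, 58.0, 62.62,99 ]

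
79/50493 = 79/50493 = 0.00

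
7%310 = 7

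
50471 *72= 3633912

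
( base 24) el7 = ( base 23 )g4j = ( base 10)8575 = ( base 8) 20577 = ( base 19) 14E6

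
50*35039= 1751950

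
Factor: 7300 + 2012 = 9312 = 2^5*3^1*97^1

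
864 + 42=906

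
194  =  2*97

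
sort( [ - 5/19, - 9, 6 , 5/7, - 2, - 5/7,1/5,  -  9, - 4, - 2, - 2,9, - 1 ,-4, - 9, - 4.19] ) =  [  -  9, - 9, - 9, - 4.19, - 4,  -  4, - 2, - 2, - 2, - 1, - 5/7, - 5/19 , 1/5,5/7,6, 9] 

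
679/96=7+7/96 = 7.07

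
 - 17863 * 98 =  - 1750574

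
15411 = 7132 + 8279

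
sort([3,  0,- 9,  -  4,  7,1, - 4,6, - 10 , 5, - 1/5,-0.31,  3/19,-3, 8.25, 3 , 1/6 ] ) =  [ - 10, - 9, - 4, - 4,-3,-0.31,  -  1/5,0, 3/19, 1/6, 1, 3,3,  5, 6, 7 , 8.25] 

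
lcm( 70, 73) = 5110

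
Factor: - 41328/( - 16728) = 2^1 * 3^1 * 7^1*17^ (-1) = 42/17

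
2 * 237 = 474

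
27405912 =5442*5036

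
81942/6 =13657 = 13657.00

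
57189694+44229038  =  101418732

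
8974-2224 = 6750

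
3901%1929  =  43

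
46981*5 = 234905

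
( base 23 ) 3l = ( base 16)5A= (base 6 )230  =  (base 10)90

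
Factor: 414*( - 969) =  - 2^1*3^3*17^1*19^1 * 23^1 = -401166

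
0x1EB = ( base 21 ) 128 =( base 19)16G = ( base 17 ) 1BF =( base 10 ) 491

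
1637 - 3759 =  - 2122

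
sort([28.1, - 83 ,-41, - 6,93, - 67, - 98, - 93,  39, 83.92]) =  [ - 98,-93, - 83, - 67, -41, - 6,28.1,39,83.92,93]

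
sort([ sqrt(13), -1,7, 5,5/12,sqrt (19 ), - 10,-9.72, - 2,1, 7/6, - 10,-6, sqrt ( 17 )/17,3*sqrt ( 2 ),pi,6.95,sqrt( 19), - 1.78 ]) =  [  -  10,  -  10, - 9.72, - 6, - 2, - 1.78, - 1, sqrt (17)/17 , 5/12, 1, 7/6, pi,sqrt(13), 3*sqrt ( 2), sqrt( 19),sqrt(19 ), 5, 6.95, 7] 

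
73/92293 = 73/92293 = 0.00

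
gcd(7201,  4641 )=1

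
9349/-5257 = - 2 + 1165/5257=- 1.78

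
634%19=7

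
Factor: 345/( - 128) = -2^ (-7)*3^1*5^1*23^1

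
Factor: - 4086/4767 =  - 2^1*3^1  *7^(-1 ) = - 6/7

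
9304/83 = 9304/83=112.10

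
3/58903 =3/58903 = 0.00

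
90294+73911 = 164205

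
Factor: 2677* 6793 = 18184861 = 2677^1*6793^1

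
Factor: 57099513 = 3^1*1789^1*10639^1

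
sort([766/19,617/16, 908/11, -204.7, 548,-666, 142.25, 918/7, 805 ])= [  -  666,  -  204.7,617/16,766/19,  908/11,918/7,142.25,  548, 805 ] 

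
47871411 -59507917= - 11636506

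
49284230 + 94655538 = 143939768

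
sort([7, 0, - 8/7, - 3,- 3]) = [ - 3, - 3,-8/7, 0, 7 ] 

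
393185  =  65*6049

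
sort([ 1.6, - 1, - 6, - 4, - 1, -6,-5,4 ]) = [ - 6, - 6 , - 5, - 4, -1  , - 1, 1.6 , 4 ] 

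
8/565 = 8/565=0.01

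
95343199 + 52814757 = 148157956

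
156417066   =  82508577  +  73908489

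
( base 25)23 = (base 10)53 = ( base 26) 21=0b110101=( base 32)1L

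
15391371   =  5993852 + 9397519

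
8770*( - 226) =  - 1982020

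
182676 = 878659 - 695983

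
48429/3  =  16143 = 16143.00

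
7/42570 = 7/42570 = 0.00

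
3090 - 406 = 2684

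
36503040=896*40740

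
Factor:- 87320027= -87320027^1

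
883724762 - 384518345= 499206417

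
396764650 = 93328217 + 303436433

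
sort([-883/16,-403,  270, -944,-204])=[- 944, - 403, - 204,-883/16 , 270]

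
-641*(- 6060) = 3884460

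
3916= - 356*( - 11)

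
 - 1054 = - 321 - 733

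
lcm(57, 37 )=2109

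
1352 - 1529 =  -177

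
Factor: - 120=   -  2^3*3^1*5^1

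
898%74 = 10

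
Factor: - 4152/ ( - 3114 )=2^2*3^( - 1 ) = 4/3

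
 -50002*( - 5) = 250010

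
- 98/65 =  - 98/65 =-  1.51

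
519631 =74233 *7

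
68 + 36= 104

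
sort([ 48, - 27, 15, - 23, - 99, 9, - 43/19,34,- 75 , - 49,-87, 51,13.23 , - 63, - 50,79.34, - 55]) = [  -  99, - 87 , -75,-63,-55, - 50,-49, - 27,-23 ,  -  43/19 , 9,13.23,15,34, 48, 51,79.34]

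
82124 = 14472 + 67652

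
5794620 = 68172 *85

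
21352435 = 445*47983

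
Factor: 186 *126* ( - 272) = -2^6*3^3*7^1 *17^1*31^1 = -6374592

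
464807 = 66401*7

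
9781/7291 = 9781/7291 = 1.34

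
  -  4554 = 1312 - 5866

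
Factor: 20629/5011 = 7^2*421^1*5011^ ( - 1)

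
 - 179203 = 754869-934072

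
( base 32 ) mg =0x2d0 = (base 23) 187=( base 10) 720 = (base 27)QI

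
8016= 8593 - 577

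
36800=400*92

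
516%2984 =516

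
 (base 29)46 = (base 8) 172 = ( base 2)1111010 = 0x7A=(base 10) 122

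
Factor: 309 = 3^1*103^1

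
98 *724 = 70952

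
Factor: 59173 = 47^1*1259^1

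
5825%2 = 1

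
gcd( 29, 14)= 1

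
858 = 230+628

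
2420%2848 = 2420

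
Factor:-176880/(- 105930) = 2^3*3^(-1)*67^1* 107^( - 1) = 536/321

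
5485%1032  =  325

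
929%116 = 1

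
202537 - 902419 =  - 699882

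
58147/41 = 1418 + 9/41 = 1418.22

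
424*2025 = 858600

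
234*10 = 2340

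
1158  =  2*579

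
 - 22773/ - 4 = 22773/4 = 5693.25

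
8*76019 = 608152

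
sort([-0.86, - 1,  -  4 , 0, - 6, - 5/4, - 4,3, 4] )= [ - 6,- 4, - 4,  -  5/4, - 1, -0.86,0 , 3,  4] 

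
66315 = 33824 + 32491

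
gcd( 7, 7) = 7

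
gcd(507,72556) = 1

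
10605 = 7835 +2770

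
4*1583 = 6332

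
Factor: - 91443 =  - 3^1*11^1  *  17^1*163^1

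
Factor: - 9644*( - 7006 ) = 67565864 =2^3* 31^1*113^1*2411^1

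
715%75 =40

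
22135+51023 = 73158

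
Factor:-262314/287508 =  - 2^ ( - 1 )*3^1*59^1*97^( - 1) =- 177/194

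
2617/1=2617 = 2617.00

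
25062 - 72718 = - 47656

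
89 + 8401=8490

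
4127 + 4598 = 8725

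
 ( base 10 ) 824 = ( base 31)QI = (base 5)11244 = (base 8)1470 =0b1100111000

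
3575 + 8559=12134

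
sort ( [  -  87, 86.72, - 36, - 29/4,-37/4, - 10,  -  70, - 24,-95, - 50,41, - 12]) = [  -  95, -87,-70, - 50,-36,  -  24, - 12,  -  10, - 37/4, - 29/4,41, 86.72 ] 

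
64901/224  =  64901/224 = 289.74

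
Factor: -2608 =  - 2^4*163^1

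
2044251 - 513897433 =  - 511853182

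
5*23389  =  116945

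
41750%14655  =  12440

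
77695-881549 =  - 803854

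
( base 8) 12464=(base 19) f0d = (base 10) 5428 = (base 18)gda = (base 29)6D5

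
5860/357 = 16 + 148/357 = 16.41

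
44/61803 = 44/61803 =0.00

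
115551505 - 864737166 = -749185661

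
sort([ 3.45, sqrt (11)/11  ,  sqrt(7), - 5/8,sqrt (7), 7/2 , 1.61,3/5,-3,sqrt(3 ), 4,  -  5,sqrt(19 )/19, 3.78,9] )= [ - 5, - 3, - 5/8,sqrt( 19) /19,sqrt(11) /11,3/5,1.61,sqrt( 3),sqrt( 7),sqrt(7),3.45,7/2, 3.78,4,9]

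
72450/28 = 2587 + 1/2 = 2587.50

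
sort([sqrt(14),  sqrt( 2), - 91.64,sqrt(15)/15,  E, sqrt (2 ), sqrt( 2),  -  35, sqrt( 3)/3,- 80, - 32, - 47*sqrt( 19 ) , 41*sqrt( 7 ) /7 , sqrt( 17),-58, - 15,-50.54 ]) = [ - 47 * sqrt( 19 ),- 91.64, - 80, - 58,-50.54,- 35 ,- 32,-15,sqrt( 15) /15, sqrt(3)/3, sqrt( 2 ),sqrt( 2 ),  sqrt( 2), E,sqrt(14), sqrt(17), 41*sqrt( 7)/7 ]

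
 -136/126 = -2 + 58/63 = -  1.08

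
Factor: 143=11^1*13^1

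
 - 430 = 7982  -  8412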